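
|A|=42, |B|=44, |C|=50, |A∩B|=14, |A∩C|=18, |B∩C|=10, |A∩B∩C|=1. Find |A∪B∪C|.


|A∪B∪C| = 42+44+50-14-18-10+1 = 95

|A∪B∪C| = 95


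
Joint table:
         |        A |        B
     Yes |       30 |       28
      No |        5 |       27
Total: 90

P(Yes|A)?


P(Yes|A) = 30/(30+5) = 30/35 = 6/7

P = 6/7 ≈ 85.71%


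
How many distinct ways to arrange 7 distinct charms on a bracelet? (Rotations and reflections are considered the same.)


Free circular arrangements: rotations and reflections both identified.
(n-1)!/2 = 6!/2 = 720/2 = 360

360


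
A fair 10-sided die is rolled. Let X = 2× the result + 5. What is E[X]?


E[die] = (1+10)/2 = 11/2
E[X] = 2×11/2 + 5 = 16

E[X] = 16


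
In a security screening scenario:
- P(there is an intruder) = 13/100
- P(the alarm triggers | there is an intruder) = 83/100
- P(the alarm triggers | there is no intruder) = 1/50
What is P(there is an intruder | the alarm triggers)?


Using Bayes' theorem:
P(A|B) = P(B|A)·P(A) / P(B)

P(the alarm triggers) = 83/100 × 13/100 + 1/50 × 87/100
= 1079/10000 + 87/5000 = 1253/10000

P(there is an intruder|the alarm triggers) = (1079/10000) / (1253/10000) = 1079/1253

P(there is an intruder|the alarm triggers) = 1079/1253 ≈ 86.11%


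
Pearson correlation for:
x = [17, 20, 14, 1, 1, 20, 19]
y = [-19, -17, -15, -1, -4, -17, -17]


n=7, Σx=92, Σy=-90, Σxy=-1541, Σx²=1648, Σy²=1470
r = (7×(-1541) - 92×(-90))/√((7×1648 - 92²)(7×1470 - (-90)²))
= -2507/√(3072×2190) = -2507/√6727680 ≈ -2507/2593.7772 ≈ -0.9665

r ≈ -0.9665


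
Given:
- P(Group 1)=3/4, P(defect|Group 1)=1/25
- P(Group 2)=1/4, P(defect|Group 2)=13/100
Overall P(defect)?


P(B) = Σ P(B|Aᵢ)×P(Aᵢ)
  1/25×3/4 = 3/100
  13/100×1/4 = 13/400
Sum = 1/16

P(defect) = 1/16 ≈ 6.25%


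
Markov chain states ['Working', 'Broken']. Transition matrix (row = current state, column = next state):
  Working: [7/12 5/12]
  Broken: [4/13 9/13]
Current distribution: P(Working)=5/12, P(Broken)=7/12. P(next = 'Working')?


P(next=Working) = Σᵢ P(now=i)×P(i→Working)
= 5/12×7/12 + 7/12×4/13
= 35/144 + 7/39 = 791/1872

P = 791/1872 ≈ 0.4225


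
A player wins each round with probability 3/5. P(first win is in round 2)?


Geometric: P(X=2) = (1-p)^(k-1)×p = (2/5)^1×3/5 = 6/25

P(X=2) = 6/25 ≈ 24.00%


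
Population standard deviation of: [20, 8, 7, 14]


Mean = 49/4
  (20-49/4)²=961/16
  (8-49/4)²=289/16
  (7-49/4)²=441/16
  (14-49/4)²=49/16
Σ(x-μ)² = 435/4
σ² = (435/4)/4 = 435/16

σ = √(435/16) ≈ 5.2142


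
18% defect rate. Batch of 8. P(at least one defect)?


P(all good) = (41/50)^8 = 7984925229121/39062500000000
P(≥1 defect) = 31077574770879/39062500000000

P = 31077574770879/39062500000000 ≈ 79.56%


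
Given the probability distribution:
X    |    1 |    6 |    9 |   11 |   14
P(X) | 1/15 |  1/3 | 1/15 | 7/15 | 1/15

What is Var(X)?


E[X] = 131/15
E[X²] = 87
Var(X) = E[X²] - (E[X])² = 87 - 17161/225 = 2414/225

Var(X) = 2414/225 ≈ 10.7289


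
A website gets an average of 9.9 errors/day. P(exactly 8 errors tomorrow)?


Poisson(λ=9.9): P(X=8) = e^(-λ)×λ^k/k!
= e^(-9.9) × 9.9^8 / 8!
≈ 5.017468206e-05 × 92274469.4428 / 40320 ≈ 0.114827

P(X=8) ≈ 0.114827 ≈ 11.48%


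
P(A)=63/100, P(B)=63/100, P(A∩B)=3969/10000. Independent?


P(A)×P(B) = 3969/10000
P(A∩B) = 3969/10000
Equal ✓ → Independent

Yes, independent


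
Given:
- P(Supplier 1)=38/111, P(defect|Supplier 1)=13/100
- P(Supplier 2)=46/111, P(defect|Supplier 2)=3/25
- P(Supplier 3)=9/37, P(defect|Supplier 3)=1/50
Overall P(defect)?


P(B) = Σ P(B|Aᵢ)×P(Aᵢ)
  13/100×38/111 = 247/5550
  3/25×46/111 = 46/925
  1/50×9/37 = 9/1850
Sum = 11/111

P(defect) = 11/111 ≈ 9.91%


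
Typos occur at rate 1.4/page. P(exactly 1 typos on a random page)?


Poisson(λ=1.4): P(X=1) = e^(-λ)×λ^k/k!
= e^(-1.4) × 1.4^1 / 1!
≈ 0.2465969639 × 1.4 / 1 ≈ 0.345236

P(X=1) ≈ 0.345236 ≈ 34.52%


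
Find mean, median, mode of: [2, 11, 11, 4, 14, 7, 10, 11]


Sorted: [2, 4, 7, 10, 11, 11, 11, 14]
Mean = 70/8 = 35/4
Median = 21/2
Freq: {2: 1, 11: 3, 4: 1, 14: 1, 7: 1, 10: 1}
Mode: [11]

Mean=35/4, Median=21/2, Mode=11


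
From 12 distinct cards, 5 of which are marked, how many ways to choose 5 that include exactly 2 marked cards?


Choose 2 of the 5 marked cards and 3 of the other 7 cards:
C(5,2)×C(7,3) = 10×35 = 350

350


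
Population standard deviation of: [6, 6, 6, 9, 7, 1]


Mean = 35/6
  (6-35/6)²=1/36
  (6-35/6)²=1/36
  (6-35/6)²=1/36
  (9-35/6)²=361/36
  (7-35/6)²=49/36
  (1-35/6)²=841/36
Σ(x-μ)² = 209/6
σ² = (209/6)/6 = 209/36

σ = √(209/36) ≈ 2.4095


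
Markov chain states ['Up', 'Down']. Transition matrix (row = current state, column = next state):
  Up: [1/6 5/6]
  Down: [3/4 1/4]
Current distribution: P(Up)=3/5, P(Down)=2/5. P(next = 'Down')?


P(next=Down) = Σᵢ P(now=i)×P(i→Down)
= 3/5×5/6 + 2/5×1/4
= 1/2 + 1/10 = 3/5

P = 3/5 ≈ 0.6000


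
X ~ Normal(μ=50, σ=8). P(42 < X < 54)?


z₁=(42-50)/8=-1.0, z₂=(54-50)/8=0.5
P = Φ(0.5) - Φ(-1.0) = 0.691462 - 0.158655 = 0.532807 ≈ 0.5328

P(42 < X < 54) ≈ 0.5328


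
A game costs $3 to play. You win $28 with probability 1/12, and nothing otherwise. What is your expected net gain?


E[gain] = (28-3)×1/12 + (-3)×11/12
= 25/12 - 11/4 = -2/3

Expected net gain = $-2/3 ≈ $-0.67


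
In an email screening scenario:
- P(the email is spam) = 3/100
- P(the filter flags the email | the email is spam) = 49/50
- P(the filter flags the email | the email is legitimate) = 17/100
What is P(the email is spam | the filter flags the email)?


Using Bayes' theorem:
P(A|B) = P(B|A)·P(A) / P(B)

P(the filter flags the email) = 49/50 × 3/100 + 17/100 × 97/100
= 147/5000 + 1649/10000 = 1943/10000

P(the email is spam|the filter flags the email) = (147/5000) / (1943/10000) = 294/1943

P(the email is spam|the filter flags the email) = 294/1943 ≈ 15.13%


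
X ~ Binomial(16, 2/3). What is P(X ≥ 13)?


P(X ≥ 13) = Σ P(X=i) for i=13..16
P(X=13) = 4587520/43046721
P(X=14) = 655360/14348907
P(X=15) = 524288/43046721
P(X=16) = 65536/43046721
Sum = 7143424/43046721

P(X ≥ 13) = 7143424/43046721 ≈ 16.59%


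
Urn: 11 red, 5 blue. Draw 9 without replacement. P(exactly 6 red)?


Hypergeometric: C(11,6)×C(5,3)/C(16,9)
= 462×10/11440 = 21/52

P(X=6) = 21/52 ≈ 40.38%


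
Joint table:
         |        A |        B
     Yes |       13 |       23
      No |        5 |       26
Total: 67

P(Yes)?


P(Yes) = (13+23)/67 = 36/67

P(Yes) = 36/67 ≈ 53.73%


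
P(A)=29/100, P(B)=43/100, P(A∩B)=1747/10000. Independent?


P(A)×P(B) = 1247/10000
P(A∩B) = 1747/10000
Not equal → NOT independent

No, not independent


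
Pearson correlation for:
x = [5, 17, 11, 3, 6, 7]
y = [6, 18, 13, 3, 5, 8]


n=6, Σx=49, Σy=53, Σxy=574, Σx²=529, Σy²=627
r = (6×574 - 49×53)/√((6×529 - 49²)(6×627 - 53²))
= 847/√(773×953) = 847/√736669 ≈ 847/858.2942 ≈ 0.9868

r ≈ 0.9868


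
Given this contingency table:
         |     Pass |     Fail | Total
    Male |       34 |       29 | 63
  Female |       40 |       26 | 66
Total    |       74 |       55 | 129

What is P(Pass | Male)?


P(Pass | Male) = 34/(34+29) = 34/63

P(Pass|Male) = 34/63 ≈ 53.97%


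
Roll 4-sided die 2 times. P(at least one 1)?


P(no 1)^2 = (3/4)^2 = 9/16
P(≥1) = 1 - 9/16 = 7/16

P = 7/16 ≈ 43.75%


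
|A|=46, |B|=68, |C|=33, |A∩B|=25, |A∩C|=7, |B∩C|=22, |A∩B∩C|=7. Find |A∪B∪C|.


|A∪B∪C| = 46+68+33-25-7-22+7 = 100

|A∪B∪C| = 100


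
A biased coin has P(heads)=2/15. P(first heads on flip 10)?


Geometric: P(X=10) = (1-p)^(k-1)×p = (13/15)^9×2/15 = 21208998746/576650390625

P(X=10) = 21208998746/576650390625 ≈ 3.68%


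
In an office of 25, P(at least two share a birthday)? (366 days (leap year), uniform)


P(all different) = Π(366-i)/366 for i=0..24
= 0.432316
P(match) = 1 - 0.432316 = 0.567684

P ≈ 0.5677 ≈ 56.77%


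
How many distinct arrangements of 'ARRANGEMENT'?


Letters: 11, freq: {'A': 2, 'R': 2, 'N': 2, 'G': 1, 'E': 2, 'M': 1, 'T': 1}
11!/(2!×2!×2!×1!×2!×1!×1!) = 39916800/16 = 2494800

2494800


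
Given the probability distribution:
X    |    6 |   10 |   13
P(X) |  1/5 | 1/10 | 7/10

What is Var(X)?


E[X] = 113/10
E[X²] = 271/2
Var(X) = E[X²] - (E[X])² = 271/2 - 12769/100 = 781/100

Var(X) = 781/100 ≈ 7.8100


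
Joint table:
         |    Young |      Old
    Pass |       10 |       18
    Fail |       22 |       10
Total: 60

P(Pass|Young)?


P(Pass|Young) = 10/(10+22) = 10/32 = 5/16

P = 5/16 ≈ 31.25%


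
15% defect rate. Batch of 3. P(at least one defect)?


P(all good) = (17/20)^3 = 4913/8000
P(≥1 defect) = 3087/8000

P = 3087/8000 ≈ 38.59%


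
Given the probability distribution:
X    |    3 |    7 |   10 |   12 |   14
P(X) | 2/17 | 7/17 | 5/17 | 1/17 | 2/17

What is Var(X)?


E[X] = 145/17
E[X²] = 1397/17
Var(X) = E[X²] - (E[X])² = 1397/17 - 21025/289 = 2724/289

Var(X) = 2724/289 ≈ 9.4256


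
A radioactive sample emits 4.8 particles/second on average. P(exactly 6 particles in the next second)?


Poisson(λ=4.8): P(X=6) = e^(-λ)×λ^k/k!
= e^(-4.8) × 4.8^6 / 6!
≈ 0.008229747049 × 12230.590464 / 720 ≈ 0.139798

P(X=6) ≈ 0.139798 ≈ 13.98%


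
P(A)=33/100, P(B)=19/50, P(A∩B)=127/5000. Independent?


P(A)×P(B) = 627/5000
P(A∩B) = 127/5000
Not equal → NOT independent

No, not independent


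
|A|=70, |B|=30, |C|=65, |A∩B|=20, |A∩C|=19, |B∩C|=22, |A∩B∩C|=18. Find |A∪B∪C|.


|A∪B∪C| = 70+30+65-20-19-22+18 = 122

|A∪B∪C| = 122


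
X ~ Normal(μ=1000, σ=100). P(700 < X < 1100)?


z₁=(700-1000)/100=-3.0, z₂=(1100-1000)/100=1.0
P = Φ(1.0) - Φ(-3.0) = 0.841345 - 0.001350 = 0.839995 ≈ 0.8400

P(700 < X < 1100) ≈ 0.8400


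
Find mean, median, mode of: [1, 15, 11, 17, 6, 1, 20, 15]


Sorted: [1, 1, 6, 11, 15, 15, 17, 20]
Mean = 86/8 = 43/4
Median = 13
Freq: {1: 2, 15: 2, 11: 1, 17: 1, 6: 1, 20: 1}
Mode: [1, 15]

Mean=43/4, Median=13, Mode=[1, 15]


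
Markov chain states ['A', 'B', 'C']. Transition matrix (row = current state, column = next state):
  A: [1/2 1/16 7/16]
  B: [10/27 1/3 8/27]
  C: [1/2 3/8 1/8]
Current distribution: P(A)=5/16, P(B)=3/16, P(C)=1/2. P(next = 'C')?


P(next=C) = Σᵢ P(now=i)×P(i→C)
= 5/16×7/16 + 3/16×8/27 + 1/2×1/8
= 35/256 + 1/18 + 1/16 = 587/2304

P = 587/2304 ≈ 0.2548


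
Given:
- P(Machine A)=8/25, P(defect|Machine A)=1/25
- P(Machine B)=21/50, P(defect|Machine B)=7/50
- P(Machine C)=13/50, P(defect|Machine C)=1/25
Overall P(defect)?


P(B) = Σ P(B|Aᵢ)×P(Aᵢ)
  1/25×8/25 = 8/625
  7/50×21/50 = 147/2500
  1/25×13/50 = 13/1250
Sum = 41/500

P(defect) = 41/500 ≈ 8.20%


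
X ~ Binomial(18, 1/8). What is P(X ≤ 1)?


P(X ≤ 1) = Σ P(X=i) for i=0..1
P(X=0) = 1628413597910449/18014398509481984
P(X=1) = 2093674625884863/9007199254740992
Sum = 5815762849680175/18014398509481984

P(X ≤ 1) = 5815762849680175/18014398509481984 ≈ 32.28%


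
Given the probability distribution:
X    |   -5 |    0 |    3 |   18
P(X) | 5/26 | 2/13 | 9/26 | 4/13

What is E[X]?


E[X] = Σ x·P(X=x)
= (-5)×(5/26) + (0)×(2/13) + (3)×(9/26) + (18)×(4/13)
= 73/13

E[X] = 73/13


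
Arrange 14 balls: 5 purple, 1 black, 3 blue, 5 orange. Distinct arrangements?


14!/(5!×1!×3!×5!) = 1009008

1009008


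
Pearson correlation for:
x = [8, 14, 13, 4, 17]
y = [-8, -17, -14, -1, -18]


n=5, Σx=56, Σy=-58, Σxy=-794, Σx²=734, Σy²=874
r = (5×(-794) - 56×(-58))/√((5×734 - 56²)(5×874 - (-58)²))
= -722/√(534×1006) = -722/√537204 ≈ -722/732.9420 ≈ -0.9851

r ≈ -0.9851


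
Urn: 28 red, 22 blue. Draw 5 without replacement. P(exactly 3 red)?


Hypergeometric: C(28,3)×C(22,2)/C(50,5)
= 3276×231/2118760 = 3861/10810

P(X=3) = 3861/10810 ≈ 35.72%


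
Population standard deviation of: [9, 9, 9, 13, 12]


Mean = 52/5
  (9-52/5)²=49/25
  (9-52/5)²=49/25
  (9-52/5)²=49/25
  (13-52/5)²=169/25
  (12-52/5)²=64/25
Σ(x-μ)² = 76/5
σ² = (76/5)/5 = 76/25

σ = √(76/25) ≈ 1.7436


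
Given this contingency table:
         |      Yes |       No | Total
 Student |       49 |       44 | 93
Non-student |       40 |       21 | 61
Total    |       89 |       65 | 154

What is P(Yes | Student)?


P(Yes | Student) = 49/(49+44) = 49/93

P(Yes|Student) = 49/93 ≈ 52.69%


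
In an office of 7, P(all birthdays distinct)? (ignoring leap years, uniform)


P(all different) = Π(365-i)/365 for i=0..6
= (365/365)×(364/365)×...×(359/365)
= 0.943764

P ≈ 0.9438 ≈ 94.38%


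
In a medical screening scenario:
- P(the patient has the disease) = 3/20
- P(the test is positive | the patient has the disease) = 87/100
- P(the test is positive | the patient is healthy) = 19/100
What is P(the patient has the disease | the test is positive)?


Using Bayes' theorem:
P(A|B) = P(B|A)·P(A) / P(B)

P(the test is positive) = 87/100 × 3/20 + 19/100 × 17/20
= 261/2000 + 323/2000 = 73/250

P(the patient has the disease|the test is positive) = (261/2000) / (73/250) = 261/584

P(the patient has the disease|the test is positive) = 261/584 ≈ 44.69%


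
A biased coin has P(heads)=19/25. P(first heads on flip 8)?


Geometric: P(X=8) = (1-p)^(k-1)×p = (6/25)^7×19/25 = 5318784/152587890625

P(X=8) = 5318784/152587890625 ≈ 0.00%


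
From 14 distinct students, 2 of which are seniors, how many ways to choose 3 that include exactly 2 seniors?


Choose 2 of the 2 seniors and 1 of the other 12 students:
C(2,2)×C(12,1) = 1×12 = 12

12


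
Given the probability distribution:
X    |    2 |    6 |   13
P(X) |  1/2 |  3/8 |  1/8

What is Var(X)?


E[X] = 39/8
E[X²] = 293/8
Var(X) = E[X²] - (E[X])² = 293/8 - 1521/64 = 823/64

Var(X) = 823/64 ≈ 12.8594


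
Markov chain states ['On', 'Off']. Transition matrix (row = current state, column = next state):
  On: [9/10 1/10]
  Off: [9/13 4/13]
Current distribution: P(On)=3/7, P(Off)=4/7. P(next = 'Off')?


P(next=Off) = Σᵢ P(now=i)×P(i→Off)
= 3/7×1/10 + 4/7×4/13
= 3/70 + 16/91 = 199/910

P = 199/910 ≈ 0.2187


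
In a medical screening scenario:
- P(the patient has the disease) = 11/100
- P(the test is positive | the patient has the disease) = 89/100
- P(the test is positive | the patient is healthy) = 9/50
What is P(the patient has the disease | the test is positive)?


Using Bayes' theorem:
P(A|B) = P(B|A)·P(A) / P(B)

P(the test is positive) = 89/100 × 11/100 + 9/50 × 89/100
= 979/10000 + 801/5000 = 2581/10000

P(the patient has the disease|the test is positive) = (979/10000) / (2581/10000) = 11/29

P(the patient has the disease|the test is positive) = 11/29 ≈ 37.93%


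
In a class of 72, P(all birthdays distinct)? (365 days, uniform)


P(all different) = Π(365-i)/365 for i=0..71
= (365/365)×(364/365)×...×(294/365)
= 0.000547

P ≈ 0.0005 ≈ 0.05%


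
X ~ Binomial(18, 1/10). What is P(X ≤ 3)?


P(X ≤ 3) = Σ P(X=i) for i=0..3
P(X=0) = 150094635296999121/1000000000000000000
P(X=1) = 150094635296999121/500000000000000000
P(X=2) = 283512088894331673/1000000000000000000
P(X=3) = 10500447736827099/62500000000000000
Sum = 45090157928728131/50000000000000000

P(X ≤ 3) = 45090157928728131/50000000000000000 ≈ 90.18%


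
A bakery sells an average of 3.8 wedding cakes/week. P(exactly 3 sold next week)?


Poisson(λ=3.8): P(X=3) = e^(-λ)×λ^k/k!
= e^(-3.8) × 3.8^3 / 3!
≈ 0.02237077186 × 54.872 / 6 ≈ 0.204588

P(X=3) ≈ 0.204588 ≈ 20.46%


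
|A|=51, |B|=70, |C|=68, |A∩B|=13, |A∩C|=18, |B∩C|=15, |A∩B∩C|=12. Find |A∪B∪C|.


|A∪B∪C| = 51+70+68-13-18-15+12 = 155

|A∪B∪C| = 155


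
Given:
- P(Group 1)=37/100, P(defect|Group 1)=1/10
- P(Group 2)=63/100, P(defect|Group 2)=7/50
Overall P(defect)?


P(B) = Σ P(B|Aᵢ)×P(Aᵢ)
  1/10×37/100 = 37/1000
  7/50×63/100 = 441/5000
Sum = 313/2500

P(defect) = 313/2500 ≈ 12.52%


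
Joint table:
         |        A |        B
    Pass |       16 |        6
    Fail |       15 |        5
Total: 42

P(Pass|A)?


P(Pass|A) = 16/(16+15) = 16/31

P = 16/31 ≈ 51.61%


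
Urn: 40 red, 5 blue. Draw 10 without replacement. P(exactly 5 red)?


Hypergeometric: C(40,5)×C(5,5)/C(45,10)
= 658008×1/3190187286 = 4/19393

P(X=5) = 4/19393 ≈ 0.02%


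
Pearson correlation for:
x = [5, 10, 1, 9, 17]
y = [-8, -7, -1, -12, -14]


n=5, Σx=42, Σy=-42, Σxy=-457, Σx²=496, Σy²=454
r = (5×(-457) - 42×(-42))/√((5×496 - 42²)(5×454 - (-42)²))
= -521/√(716×506) = -521/√362296 ≈ -521/601.9103 ≈ -0.8656

r ≈ -0.8656


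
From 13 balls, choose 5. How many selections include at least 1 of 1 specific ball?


Complement: C(13,5) - C(12,5) = 1287 - 792 = 495

495


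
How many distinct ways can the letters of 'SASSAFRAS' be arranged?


Letters: 9, freq: {'S': 4, 'A': 3, 'F': 1, 'R': 1}
9!/(4!×3!×1!×1!) = 362880/144 = 2520

2520


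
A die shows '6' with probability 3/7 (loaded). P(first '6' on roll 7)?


Geometric: P(X=7) = (1-p)^(k-1)×p = (4/7)^6×3/7 = 12288/823543

P(X=7) = 12288/823543 ≈ 1.49%


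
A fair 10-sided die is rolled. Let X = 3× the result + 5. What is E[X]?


E[die] = (1+10)/2 = 11/2
E[X] = 3×11/2 + 5 = 43/2

E[X] = 43/2


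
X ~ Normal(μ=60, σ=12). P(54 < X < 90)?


z₁=(54-60)/12=-0.5, z₂=(90-60)/12=2.5
P = Φ(2.5) - Φ(-0.5) = 0.993790 - 0.308538 = 0.685252 ≈ 0.6853

P(54 < X < 90) ≈ 0.6853


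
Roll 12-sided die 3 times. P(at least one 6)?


P(no 6)^3 = (11/12)^3 = 1331/1728
P(≥1) = 1 - 1331/1728 = 397/1728

P = 397/1728 ≈ 22.97%


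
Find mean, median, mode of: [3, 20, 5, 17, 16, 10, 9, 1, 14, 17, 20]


Sorted: [1, 3, 5, 9, 10, 14, 16, 17, 17, 20, 20]
Mean = 132/11 = 12
Median = 14
Freq: {3: 1, 20: 2, 5: 1, 17: 2, 16: 1, 10: 1, 9: 1, 1: 1, 14: 1}
Mode: [17, 20]

Mean=12, Median=14, Mode=[17, 20]


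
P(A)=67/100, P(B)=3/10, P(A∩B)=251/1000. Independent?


P(A)×P(B) = 201/1000
P(A∩B) = 251/1000
Not equal → NOT independent

No, not independent


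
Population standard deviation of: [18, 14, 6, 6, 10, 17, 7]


Mean = 78/7
  (18-78/7)²=2304/49
  (14-78/7)²=400/49
  (6-78/7)²=1296/49
  (6-78/7)²=1296/49
  (10-78/7)²=64/49
  (17-78/7)²=1681/49
  (7-78/7)²=841/49
Σ(x-μ)² = 1126/7
σ² = (1126/7)/7 = 1126/49

σ = √(1126/49) ≈ 4.7937


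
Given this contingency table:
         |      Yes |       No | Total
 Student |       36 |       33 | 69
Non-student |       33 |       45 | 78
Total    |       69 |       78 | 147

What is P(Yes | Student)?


P(Yes | Student) = 36/(36+33) = 36/69 = 12/23

P(Yes|Student) = 12/23 ≈ 52.17%


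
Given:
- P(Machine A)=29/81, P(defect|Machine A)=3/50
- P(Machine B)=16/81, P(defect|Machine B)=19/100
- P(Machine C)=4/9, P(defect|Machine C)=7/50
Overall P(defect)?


P(B) = Σ P(B|Aᵢ)×P(Aᵢ)
  3/50×29/81 = 29/1350
  19/100×16/81 = 76/2025
  7/50×4/9 = 14/225
Sum = 491/4050

P(defect) = 491/4050 ≈ 12.12%


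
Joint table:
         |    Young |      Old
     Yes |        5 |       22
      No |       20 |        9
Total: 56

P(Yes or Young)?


P(Yes∨Young) = P(Yes) + P(Young) - P(Yes∧Young)
= (27 + 25 - 5)/56 = 47/56

P = 47/56 ≈ 83.93%


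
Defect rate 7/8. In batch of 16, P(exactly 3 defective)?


Binomial: P(X=3) = C(16,3)×p^3×(1-p)^13
= 560 × 343/512 × 1/549755813888 = 12005/17592186044416

P(X=3) = 12005/17592186044416 ≈ 0.00%


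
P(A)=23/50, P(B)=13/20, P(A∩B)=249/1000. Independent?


P(A)×P(B) = 299/1000
P(A∩B) = 249/1000
Not equal → NOT independent

No, not independent


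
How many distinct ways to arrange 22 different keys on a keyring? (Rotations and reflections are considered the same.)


Free circular arrangements: rotations and reflections both identified.
(n-1)!/2 = 21!/2 = 51090942171709440000/2 = 25545471085854720000

25545471085854720000


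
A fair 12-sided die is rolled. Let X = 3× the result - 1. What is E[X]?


E[die] = (1+12)/2 = 13/2
E[X] = 3×13/2 - 1 = 37/2

E[X] = 37/2


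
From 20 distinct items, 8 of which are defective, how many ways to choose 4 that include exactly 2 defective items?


Choose 2 of the 8 defective items and 2 of the other 12 items:
C(8,2)×C(12,2) = 28×66 = 1848

1848


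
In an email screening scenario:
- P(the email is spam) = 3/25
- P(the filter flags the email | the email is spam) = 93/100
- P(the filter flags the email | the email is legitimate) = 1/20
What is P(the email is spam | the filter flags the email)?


Using Bayes' theorem:
P(A|B) = P(B|A)·P(A) / P(B)

P(the filter flags the email) = 93/100 × 3/25 + 1/20 × 22/25
= 279/2500 + 11/250 = 389/2500

P(the email is spam|the filter flags the email) = (279/2500) / (389/2500) = 279/389

P(the email is spam|the filter flags the email) = 279/389 ≈ 71.72%


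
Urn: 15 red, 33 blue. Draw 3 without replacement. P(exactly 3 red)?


Hypergeometric: C(15,3)×C(33,0)/C(48,3)
= 455×1/17296 = 455/17296

P(X=3) = 455/17296 ≈ 2.63%


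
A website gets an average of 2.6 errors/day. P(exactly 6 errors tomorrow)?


Poisson(λ=2.6): P(X=6) = e^(-λ)×λ^k/k!
= e^(-2.6) × 2.6^6 / 6!
≈ 0.07427357821 × 308.915776 / 720 ≈ 0.031867

P(X=6) ≈ 0.031867 ≈ 3.19%


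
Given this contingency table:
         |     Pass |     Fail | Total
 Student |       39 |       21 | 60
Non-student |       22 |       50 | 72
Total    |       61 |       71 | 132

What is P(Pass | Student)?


P(Pass | Student) = 39/(39+21) = 39/60 = 13/20

P(Pass|Student) = 13/20 ≈ 65.00%


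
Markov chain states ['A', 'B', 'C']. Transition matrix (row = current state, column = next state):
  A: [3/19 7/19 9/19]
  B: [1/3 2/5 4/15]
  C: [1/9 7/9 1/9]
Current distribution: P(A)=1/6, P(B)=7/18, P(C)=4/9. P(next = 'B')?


P(next=B) = Σᵢ P(now=i)×P(i→B)
= 1/6×7/19 + 7/18×2/5 + 4/9×7/9
= 7/114 + 7/45 + 28/81 = 8659/15390

P = 8659/15390 ≈ 0.5626


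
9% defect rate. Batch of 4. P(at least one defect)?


P(all good) = (91/100)^4 = 68574961/100000000
P(≥1 defect) = 31425039/100000000

P = 31425039/100000000 ≈ 31.43%


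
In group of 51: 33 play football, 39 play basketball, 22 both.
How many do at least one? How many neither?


|A∪B| = 33+39-22 = 50
Neither = 51-50 = 1

At least one: 50; Neither: 1


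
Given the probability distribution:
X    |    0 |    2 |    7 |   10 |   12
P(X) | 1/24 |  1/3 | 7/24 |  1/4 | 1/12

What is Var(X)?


E[X] = 149/24
E[X²] = 421/8
Var(X) = E[X²] - (E[X])² = 421/8 - 22201/576 = 8111/576

Var(X) = 8111/576 ≈ 14.0816


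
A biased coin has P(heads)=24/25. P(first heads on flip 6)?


Geometric: P(X=6) = (1-p)^(k-1)×p = (1/25)^5×24/25 = 24/244140625

P(X=6) = 24/244140625 ≈ 0.00%


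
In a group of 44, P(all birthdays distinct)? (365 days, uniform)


P(all different) = Π(365-i)/365 for i=0..43
= (365/365)×(364/365)×...×(322/365)
= 0.067115

P ≈ 0.0671 ≈ 6.71%


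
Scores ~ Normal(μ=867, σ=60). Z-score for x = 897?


z = (x - μ)/σ = (897 - 867)/60 = 0.5

z = 0.5


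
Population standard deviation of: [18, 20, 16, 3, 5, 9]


Mean = 71/6
  (18-71/6)²=1369/36
  (20-71/6)²=2401/36
  (16-71/6)²=625/36
  (3-71/6)²=2809/36
  (5-71/6)²=1681/36
  (9-71/6)²=289/36
Σ(x-μ)² = 1529/6
σ² = (1529/6)/6 = 1529/36

σ = √(1529/36) ≈ 6.5171


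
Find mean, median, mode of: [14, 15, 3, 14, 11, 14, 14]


Sorted: [3, 11, 14, 14, 14, 14, 15]
Mean = 85/7
Median = 14
Freq: {14: 4, 15: 1, 3: 1, 11: 1}
Mode: [14]

Mean=85/7, Median=14, Mode=14


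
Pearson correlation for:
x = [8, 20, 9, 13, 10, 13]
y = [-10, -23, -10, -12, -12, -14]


n=6, Σx=73, Σy=-81, Σxy=-1088, Σx²=983, Σy²=1213
r = (6×(-1088) - 73×(-81))/√((6×983 - 73²)(6×1213 - (-81)²))
= -615/√(569×717) = -615/√407973 ≈ -615/638.7276 ≈ -0.9629

r ≈ -0.9629


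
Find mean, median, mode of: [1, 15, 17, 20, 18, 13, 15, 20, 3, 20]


Sorted: [1, 3, 13, 15, 15, 17, 18, 20, 20, 20]
Mean = 142/10 = 71/5
Median = 16
Freq: {1: 1, 15: 2, 17: 1, 20: 3, 18: 1, 13: 1, 3: 1}
Mode: [20]

Mean=71/5, Median=16, Mode=20


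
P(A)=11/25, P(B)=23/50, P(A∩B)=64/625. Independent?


P(A)×P(B) = 253/1250
P(A∩B) = 64/625
Not equal → NOT independent

No, not independent


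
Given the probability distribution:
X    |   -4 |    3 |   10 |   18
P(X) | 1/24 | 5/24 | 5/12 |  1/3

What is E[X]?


E[X] = Σ x·P(X=x)
= (-4)×(1/24) + (3)×(5/24) + (10)×(5/12) + (18)×(1/3)
= 85/8

E[X] = 85/8


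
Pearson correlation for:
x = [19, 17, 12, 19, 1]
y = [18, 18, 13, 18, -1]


n=5, Σx=68, Σy=66, Σxy=1145, Σx²=1156, Σy²=1142
r = (5×1145 - 68×66)/√((5×1156 - 68²)(5×1142 - 66²))
= 1237/√(1156×1354) = 1237/√1565224 ≈ 1237/1251.0891 ≈ 0.9887

r ≈ 0.9887


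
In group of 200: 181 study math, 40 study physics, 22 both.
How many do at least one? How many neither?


|A∪B| = 181+40-22 = 199
Neither = 200-199 = 1

At least one: 199; Neither: 1


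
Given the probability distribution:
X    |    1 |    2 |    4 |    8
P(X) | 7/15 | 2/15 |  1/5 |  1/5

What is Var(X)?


E[X] = 47/15
E[X²] = 17
Var(X) = E[X²] - (E[X])² = 17 - 2209/225 = 1616/225

Var(X) = 1616/225 ≈ 7.1822


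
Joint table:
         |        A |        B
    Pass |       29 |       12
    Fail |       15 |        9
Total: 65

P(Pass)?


P(Pass) = (29+12)/65 = 41/65

P(Pass) = 41/65 ≈ 63.08%


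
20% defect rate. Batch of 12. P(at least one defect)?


P(all good) = (4/5)^12 = 16777216/244140625
P(≥1 defect) = 227363409/244140625

P = 227363409/244140625 ≈ 93.13%


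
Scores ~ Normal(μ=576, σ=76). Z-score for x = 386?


z = (x - μ)/σ = (386 - 576)/76 = -2.5

z = -2.5


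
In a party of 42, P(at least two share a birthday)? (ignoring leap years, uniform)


P(all different) = Π(365-i)/365 for i=0..41
= 0.085970
P(match) = 1 - 0.085970 = 0.914030

P ≈ 0.9140 ≈ 91.40%


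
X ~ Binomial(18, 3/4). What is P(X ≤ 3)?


P(X ≤ 3) = Σ P(X=i) for i=0..3
P(X=0) = 1/68719476736
P(X=1) = 27/34359738368
P(X=2) = 1377/68719476736
P(X=3) = 1377/4294967296
Sum = 2933/8589934592

P(X ≤ 3) = 2933/8589934592 ≈ 0.00%


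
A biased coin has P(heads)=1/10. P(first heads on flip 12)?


Geometric: P(X=12) = (1-p)^(k-1)×p = (9/10)^11×1/10 = 31381059609/1000000000000

P(X=12) = 31381059609/1000000000000 ≈ 3.14%


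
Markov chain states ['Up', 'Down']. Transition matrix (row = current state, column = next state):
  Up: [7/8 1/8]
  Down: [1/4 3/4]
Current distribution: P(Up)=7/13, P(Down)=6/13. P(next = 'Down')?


P(next=Down) = Σᵢ P(now=i)×P(i→Down)
= 7/13×1/8 + 6/13×3/4
= 7/104 + 9/26 = 43/104

P = 43/104 ≈ 0.4135


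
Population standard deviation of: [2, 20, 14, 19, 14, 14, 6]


Mean = 89/7
  (2-89/7)²=5625/49
  (20-89/7)²=2601/49
  (14-89/7)²=81/49
  (19-89/7)²=1936/49
  (14-89/7)²=81/49
  (14-89/7)²=81/49
  (6-89/7)²=2209/49
Σ(x-μ)² = 1802/7
σ² = (1802/7)/7 = 1802/49

σ = √(1802/49) ≈ 6.0643


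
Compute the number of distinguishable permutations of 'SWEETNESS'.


Letters: 9, freq: {'S': 3, 'W': 1, 'E': 3, 'T': 1, 'N': 1}
9!/(3!×1!×3!×1!×1!) = 362880/36 = 10080

10080


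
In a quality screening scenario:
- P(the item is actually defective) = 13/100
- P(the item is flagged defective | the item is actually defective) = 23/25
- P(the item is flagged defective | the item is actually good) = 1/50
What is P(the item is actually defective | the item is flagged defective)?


Using Bayes' theorem:
P(A|B) = P(B|A)·P(A) / P(B)

P(the item is flagged defective) = 23/25 × 13/100 + 1/50 × 87/100
= 299/2500 + 87/5000 = 137/1000

P(the item is actually defective|the item is flagged defective) = (299/2500) / (137/1000) = 598/685

P(the item is actually defective|the item is flagged defective) = 598/685 ≈ 87.30%


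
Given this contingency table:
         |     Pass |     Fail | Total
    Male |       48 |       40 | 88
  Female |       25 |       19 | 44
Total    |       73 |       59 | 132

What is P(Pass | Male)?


P(Pass | Male) = 48/(48+40) = 48/88 = 6/11

P(Pass|Male) = 6/11 ≈ 54.55%


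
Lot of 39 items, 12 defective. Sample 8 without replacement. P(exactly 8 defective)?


Hypergeometric: C(12,8)×C(27,0)/C(39,8)
= 495×1/61523748 = 5/621452

P(X=8) = 5/621452 ≈ 0.00%


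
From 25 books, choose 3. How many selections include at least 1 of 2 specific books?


Complement: C(25,3) - C(23,3) = 2300 - 1771 = 529

529


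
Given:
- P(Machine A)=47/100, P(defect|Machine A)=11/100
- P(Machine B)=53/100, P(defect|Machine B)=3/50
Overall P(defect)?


P(B) = Σ P(B|Aᵢ)×P(Aᵢ)
  11/100×47/100 = 517/10000
  3/50×53/100 = 159/5000
Sum = 167/2000

P(defect) = 167/2000 ≈ 8.35%


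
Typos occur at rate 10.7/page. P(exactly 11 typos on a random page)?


Poisson(λ=10.7): P(X=11) = e^(-λ)×λ^k/k!
= e^(-10.7) × 10.7^11 / 11!
≈ 2.254493791e-05 × 210485195230 / 39916800 ≈ 0.118882

P(X=11) ≈ 0.118882 ≈ 11.89%


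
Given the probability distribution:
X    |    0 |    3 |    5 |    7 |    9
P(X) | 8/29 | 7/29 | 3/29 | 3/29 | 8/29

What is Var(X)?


E[X] = 129/29
E[X²] = 933/29
Var(X) = E[X²] - (E[X])² = 933/29 - 16641/841 = 10416/841

Var(X) = 10416/841 ≈ 12.3853


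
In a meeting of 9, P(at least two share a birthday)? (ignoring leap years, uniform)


P(all different) = Π(365-i)/365 for i=0..8
= 0.905376
P(match) = 1 - 0.905376 = 0.094624

P ≈ 0.0946 ≈ 9.46%


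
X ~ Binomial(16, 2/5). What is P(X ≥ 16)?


P(X ≥ 16) = Σ P(X=i) for i=16..16
P(X=16) = 65536/152587890625
Sum = 65536/152587890625

P(X ≥ 16) = 65536/152587890625 ≈ 0.00%


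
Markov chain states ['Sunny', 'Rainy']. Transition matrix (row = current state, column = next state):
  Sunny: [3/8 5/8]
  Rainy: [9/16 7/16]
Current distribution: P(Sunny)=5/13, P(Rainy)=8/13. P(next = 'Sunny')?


P(next=Sunny) = Σᵢ P(now=i)×P(i→Sunny)
= 5/13×3/8 + 8/13×9/16
= 15/104 + 9/26 = 51/104

P = 51/104 ≈ 0.4904


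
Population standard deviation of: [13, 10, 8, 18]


Mean = 49/4
  (13-49/4)²=9/16
  (10-49/4)²=81/16
  (8-49/4)²=289/16
  (18-49/4)²=529/16
Σ(x-μ)² = 227/4
σ² = (227/4)/4 = 227/16

σ = √(227/16) ≈ 3.7666


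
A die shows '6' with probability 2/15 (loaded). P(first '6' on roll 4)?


Geometric: P(X=4) = (1-p)^(k-1)×p = (13/15)^3×2/15 = 4394/50625

P(X=4) = 4394/50625 ≈ 8.68%


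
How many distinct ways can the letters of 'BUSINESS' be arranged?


Letters: 8, freq: {'B': 1, 'U': 1, 'S': 3, 'I': 1, 'N': 1, 'E': 1}
8!/(1!×1!×3!×1!×1!×1!) = 40320/6 = 6720

6720


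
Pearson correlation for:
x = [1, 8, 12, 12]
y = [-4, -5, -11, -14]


n=4, Σx=33, Σy=-34, Σxy=-344, Σx²=353, Σy²=358
r = (4×(-344) - 33×(-34))/√((4×353 - 33²)(4×358 - (-34)²))
= -254/√(323×276) = -254/√89148 ≈ -254/298.5766 ≈ -0.8507

r ≈ -0.8507


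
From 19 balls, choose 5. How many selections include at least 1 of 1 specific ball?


Complement: C(19,5) - C(18,5) = 11628 - 8568 = 3060

3060


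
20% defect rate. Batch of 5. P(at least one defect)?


P(all good) = (4/5)^5 = 1024/3125
P(≥1 defect) = 2101/3125

P = 2101/3125 ≈ 67.23%


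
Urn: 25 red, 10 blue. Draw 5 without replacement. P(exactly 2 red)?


Hypergeometric: C(25,2)×C(10,3)/C(35,5)
= 300×120/324632 = 4500/40579

P(X=2) = 4500/40579 ≈ 11.09%


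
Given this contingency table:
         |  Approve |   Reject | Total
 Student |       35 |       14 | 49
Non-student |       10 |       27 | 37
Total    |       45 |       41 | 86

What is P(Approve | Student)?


P(Approve | Student) = 35/(35+14) = 35/49 = 5/7

P(Approve|Student) = 5/7 ≈ 71.43%


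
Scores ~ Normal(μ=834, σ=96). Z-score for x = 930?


z = (x - μ)/σ = (930 - 834)/96 = 1.0

z = 1.0


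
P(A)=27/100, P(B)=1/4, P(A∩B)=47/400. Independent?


P(A)×P(B) = 27/400
P(A∩B) = 47/400
Not equal → NOT independent

No, not independent


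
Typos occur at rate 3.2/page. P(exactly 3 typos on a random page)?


Poisson(λ=3.2): P(X=3) = e^(-λ)×λ^k/k!
= e^(-3.2) × 3.2^3 / 3!
≈ 0.04076220398 × 32.768 / 6 ≈ 0.222616

P(X=3) ≈ 0.222616 ≈ 22.26%


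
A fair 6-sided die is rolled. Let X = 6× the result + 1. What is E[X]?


E[die] = (1+6)/2 = 7/2
E[X] = 6×7/2 + 1 = 22

E[X] = 22


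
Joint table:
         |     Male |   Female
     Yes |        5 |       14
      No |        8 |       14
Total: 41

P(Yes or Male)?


P(Yes∨Male) = P(Yes) + P(Male) - P(Yes∧Male)
= (19 + 13 - 5)/41 = 27/41

P = 27/41 ≈ 65.85%


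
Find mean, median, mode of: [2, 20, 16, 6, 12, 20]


Sorted: [2, 6, 12, 16, 20, 20]
Mean = 76/6 = 38/3
Median = 14
Freq: {2: 1, 20: 2, 16: 1, 6: 1, 12: 1}
Mode: [20]

Mean=38/3, Median=14, Mode=20


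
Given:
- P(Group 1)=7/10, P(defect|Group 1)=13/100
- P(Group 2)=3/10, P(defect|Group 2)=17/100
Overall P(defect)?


P(B) = Σ P(B|Aᵢ)×P(Aᵢ)
  13/100×7/10 = 91/1000
  17/100×3/10 = 51/1000
Sum = 71/500

P(defect) = 71/500 ≈ 14.20%


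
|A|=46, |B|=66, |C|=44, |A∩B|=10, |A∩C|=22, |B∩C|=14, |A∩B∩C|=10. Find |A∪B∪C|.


|A∪B∪C| = 46+66+44-10-22-14+10 = 120

|A∪B∪C| = 120


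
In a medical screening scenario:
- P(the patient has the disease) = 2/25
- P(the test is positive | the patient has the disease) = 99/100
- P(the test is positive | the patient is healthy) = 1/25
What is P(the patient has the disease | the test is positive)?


Using Bayes' theorem:
P(A|B) = P(B|A)·P(A) / P(B)

P(the test is positive) = 99/100 × 2/25 + 1/25 × 23/25
= 99/1250 + 23/625 = 29/250

P(the patient has the disease|the test is positive) = (99/1250) / (29/250) = 99/145

P(the patient has the disease|the test is positive) = 99/145 ≈ 68.28%


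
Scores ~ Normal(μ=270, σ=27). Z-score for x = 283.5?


z = (x - μ)/σ = (283.5 - 270)/27 = 0.5

z = 0.5


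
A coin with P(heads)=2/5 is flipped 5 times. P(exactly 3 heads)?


Binomial: P(X=3) = C(5,3)×p^3×(1-p)^2
= 10 × 8/125 × 9/25 = 144/625

P(X=3) = 144/625 ≈ 23.04%


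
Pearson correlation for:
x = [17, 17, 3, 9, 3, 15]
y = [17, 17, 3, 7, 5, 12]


n=6, Σx=64, Σy=61, Σxy=845, Σx²=902, Σy²=805
r = (6×845 - 64×61)/√((6×902 - 64²)(6×805 - 61²))
= 1166/√(1316×1109) = 1166/√1459444 ≈ 1166/1208.0745 ≈ 0.9652

r ≈ 0.9652


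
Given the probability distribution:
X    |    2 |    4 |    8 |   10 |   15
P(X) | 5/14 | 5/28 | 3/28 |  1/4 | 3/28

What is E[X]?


E[X] = Σ x·P(X=x)
= (2)×(5/14) + (4)×(5/28) + (8)×(3/28) + (10)×(1/4) + (15)×(3/28)
= 179/28

E[X] = 179/28


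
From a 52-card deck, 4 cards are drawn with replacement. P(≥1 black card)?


P(not a black card) = 26/52 = 1/2
P(none in 4 draws) = (1/2)^4 = 1/16
P(≥1 black card) = 1 - 1/16 = 15/16

P = 15/16 ≈ 93.75%


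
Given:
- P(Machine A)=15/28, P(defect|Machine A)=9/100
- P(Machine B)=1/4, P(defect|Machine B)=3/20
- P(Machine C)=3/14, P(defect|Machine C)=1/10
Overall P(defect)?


P(B) = Σ P(B|Aᵢ)×P(Aᵢ)
  9/100×15/28 = 27/560
  3/20×1/4 = 3/80
  1/10×3/14 = 3/140
Sum = 3/28

P(defect) = 3/28 ≈ 10.71%


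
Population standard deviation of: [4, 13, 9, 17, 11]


Mean = 54/5
  (4-54/5)²=1156/25
  (13-54/5)²=121/25
  (9-54/5)²=81/25
  (17-54/5)²=961/25
  (11-54/5)²=1/25
Σ(x-μ)² = 464/5
σ² = (464/5)/5 = 464/25

σ = √(464/25) ≈ 4.3081


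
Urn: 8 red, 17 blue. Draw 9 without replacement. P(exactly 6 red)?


Hypergeometric: C(8,6)×C(17,3)/C(25,9)
= 28×680/2042975 = 224/24035

P(X=6) = 224/24035 ≈ 0.93%


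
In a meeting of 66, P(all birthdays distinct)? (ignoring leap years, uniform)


P(all different) = Π(365-i)/365 for i=0..65
= (365/365)×(364/365)×...×(300/365)
= 0.001904

P ≈ 0.0019 ≈ 0.19%


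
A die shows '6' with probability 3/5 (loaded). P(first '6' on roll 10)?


Geometric: P(X=10) = (1-p)^(k-1)×p = (2/5)^9×3/5 = 1536/9765625

P(X=10) = 1536/9765625 ≈ 0.02%


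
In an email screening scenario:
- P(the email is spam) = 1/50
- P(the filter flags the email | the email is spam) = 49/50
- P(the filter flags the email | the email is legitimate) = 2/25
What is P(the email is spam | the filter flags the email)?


Using Bayes' theorem:
P(A|B) = P(B|A)·P(A) / P(B)

P(the filter flags the email) = 49/50 × 1/50 + 2/25 × 49/50
= 49/2500 + 49/625 = 49/500

P(the email is spam|the filter flags the email) = (49/2500) / (49/500) = 1/5

P(the email is spam|the filter flags the email) = 1/5 ≈ 20.00%


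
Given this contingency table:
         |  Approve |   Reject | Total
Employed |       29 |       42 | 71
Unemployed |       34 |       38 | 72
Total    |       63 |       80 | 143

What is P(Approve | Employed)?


P(Approve | Employed) = 29/(29+42) = 29/71

P(Approve|Employed) = 29/71 ≈ 40.85%


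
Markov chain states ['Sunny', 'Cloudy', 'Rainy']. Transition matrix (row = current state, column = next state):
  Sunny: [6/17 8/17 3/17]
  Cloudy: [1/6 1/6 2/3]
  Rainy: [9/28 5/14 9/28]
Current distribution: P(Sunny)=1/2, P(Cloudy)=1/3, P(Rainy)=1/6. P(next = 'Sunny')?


P(next=Sunny) = Σᵢ P(now=i)×P(i→Sunny)
= 1/2×6/17 + 1/3×1/6 + 1/6×9/28
= 3/17 + 1/18 + 3/56 = 2447/8568

P = 2447/8568 ≈ 0.2856


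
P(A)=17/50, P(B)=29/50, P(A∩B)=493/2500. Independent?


P(A)×P(B) = 493/2500
P(A∩B) = 493/2500
Equal ✓ → Independent

Yes, independent


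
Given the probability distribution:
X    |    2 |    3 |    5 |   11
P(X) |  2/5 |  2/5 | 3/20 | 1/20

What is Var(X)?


E[X] = 33/10
E[X²] = 15
Var(X) = E[X²] - (E[X])² = 15 - 1089/100 = 411/100

Var(X) = 411/100 ≈ 4.1100


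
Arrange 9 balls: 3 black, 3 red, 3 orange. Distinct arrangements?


9!/(3!×3!×3!) = 1680

1680


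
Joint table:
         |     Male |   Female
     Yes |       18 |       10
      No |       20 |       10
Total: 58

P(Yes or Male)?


P(Yes∨Male) = P(Yes) + P(Male) - P(Yes∧Male)
= (28 + 38 - 18)/58 = 48/58 = 24/29

P = 24/29 ≈ 82.76%


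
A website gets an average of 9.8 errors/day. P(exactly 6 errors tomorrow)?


Poisson(λ=9.8): P(X=6) = e^(-λ)×λ^k/k!
= e^(-9.8) × 9.8^6 / 6!
≈ 5.545159943e-05 × 885842.380864 / 720 ≈ 0.068224

P(X=6) ≈ 0.068224 ≈ 6.82%


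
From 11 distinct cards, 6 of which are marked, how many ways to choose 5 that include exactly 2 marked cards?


Choose 2 of the 6 marked cards and 3 of the other 5 cards:
C(6,2)×C(5,3) = 15×10 = 150

150


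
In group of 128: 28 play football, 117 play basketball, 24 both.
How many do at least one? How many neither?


|A∪B| = 28+117-24 = 121
Neither = 128-121 = 7

At least one: 121; Neither: 7


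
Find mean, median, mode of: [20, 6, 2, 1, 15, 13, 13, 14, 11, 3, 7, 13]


Sorted: [1, 2, 3, 6, 7, 11, 13, 13, 13, 14, 15, 20]
Mean = 118/12 = 59/6
Median = 12
Freq: {20: 1, 6: 1, 2: 1, 1: 1, 15: 1, 13: 3, 14: 1, 11: 1, 3: 1, 7: 1}
Mode: [13]

Mean=59/6, Median=12, Mode=13


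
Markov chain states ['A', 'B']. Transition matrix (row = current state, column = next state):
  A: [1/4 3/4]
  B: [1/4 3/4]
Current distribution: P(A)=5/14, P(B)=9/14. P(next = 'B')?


P(next=B) = Σᵢ P(now=i)×P(i→B)
= 5/14×3/4 + 9/14×3/4
= 15/56 + 27/56 = 3/4

P = 3/4 ≈ 0.7500


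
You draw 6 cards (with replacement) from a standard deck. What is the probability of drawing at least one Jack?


P(not a Jack) = 48/52 = 12/13
P(none in 6 draws) = (12/13)^6 = 2985984/4826809
P(≥1 Jack) = 1 - 2985984/4826809 = 1840825/4826809

P = 1840825/4826809 ≈ 38.14%


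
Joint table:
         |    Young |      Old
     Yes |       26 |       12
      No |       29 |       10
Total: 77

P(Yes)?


P(Yes) = (26+12)/77 = 38/77

P(Yes) = 38/77 ≈ 49.35%
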